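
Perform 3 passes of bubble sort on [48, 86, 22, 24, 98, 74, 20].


Initial: [48, 86, 22, 24, 98, 74, 20]
Pass 1: [48, 22, 24, 86, 74, 20, 98] (4 swaps)
Pass 2: [22, 24, 48, 74, 20, 86, 98] (4 swaps)
Pass 3: [22, 24, 48, 20, 74, 86, 98] (1 swaps)

After 3 passes: [22, 24, 48, 20, 74, 86, 98]


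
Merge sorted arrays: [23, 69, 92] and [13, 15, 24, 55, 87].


Take 13 from B
Take 15 from B
Take 23 from A
Take 24 from B
Take 55 from B
Take 69 from A
Take 87 from B

Merged: [13, 15, 23, 24, 55, 69, 87, 92]


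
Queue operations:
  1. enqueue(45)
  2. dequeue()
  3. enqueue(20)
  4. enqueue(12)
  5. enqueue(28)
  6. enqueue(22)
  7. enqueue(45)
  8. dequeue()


enqueue(45) -> [45]
dequeue()->45, []
enqueue(20) -> [20]
enqueue(12) -> [20, 12]
enqueue(28) -> [20, 12, 28]
enqueue(22) -> [20, 12, 28, 22]
enqueue(45) -> [20, 12, 28, 22, 45]
dequeue()->20, [12, 28, 22, 45]

Final queue: [12, 28, 22, 45]


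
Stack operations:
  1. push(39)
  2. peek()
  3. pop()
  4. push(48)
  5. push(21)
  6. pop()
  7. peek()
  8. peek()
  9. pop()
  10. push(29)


push(39) -> [39]
peek()->39
pop()->39, []
push(48) -> [48]
push(21) -> [48, 21]
pop()->21, [48]
peek()->48
peek()->48
pop()->48, []
push(29) -> [29]

Final stack: [29]


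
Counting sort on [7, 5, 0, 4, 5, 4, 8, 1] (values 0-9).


Input: [7, 5, 0, 4, 5, 4, 8, 1]
Counts: [1, 1, 0, 0, 2, 2, 0, 1, 1, 0]

Sorted: [0, 1, 4, 4, 5, 5, 7, 8]


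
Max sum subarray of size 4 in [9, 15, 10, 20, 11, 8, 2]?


[0:4]: 54
[1:5]: 56
[2:6]: 49
[3:7]: 41

Max: 56 at [1:5]


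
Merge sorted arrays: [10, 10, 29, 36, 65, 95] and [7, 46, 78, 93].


Take 7 from B
Take 10 from A
Take 10 from A
Take 29 from A
Take 36 from A
Take 46 from B
Take 65 from A
Take 78 from B
Take 93 from B

Merged: [7, 10, 10, 29, 36, 46, 65, 78, 93, 95]


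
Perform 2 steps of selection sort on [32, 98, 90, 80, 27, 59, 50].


Initial: [32, 98, 90, 80, 27, 59, 50]
Step 1: min=27 at 4
  Swap: [27, 98, 90, 80, 32, 59, 50]
Step 2: min=32 at 4
  Swap: [27, 32, 90, 80, 98, 59, 50]

After 2 steps: [27, 32, 90, 80, 98, 59, 50]


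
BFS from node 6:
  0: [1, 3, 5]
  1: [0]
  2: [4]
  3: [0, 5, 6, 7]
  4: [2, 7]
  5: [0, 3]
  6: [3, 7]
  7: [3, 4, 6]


Visit 6, enqueue [3, 7]
Visit 3, enqueue [0, 5]
Visit 7, enqueue [4]
Visit 0, enqueue [1]
Visit 5, enqueue []
Visit 4, enqueue [2]
Visit 1, enqueue []
Visit 2, enqueue []

BFS order: [6, 3, 7, 0, 5, 4, 1, 2]


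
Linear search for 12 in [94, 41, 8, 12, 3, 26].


i=0: 94!=12
i=1: 41!=12
i=2: 8!=12
i=3: 12==12 found!

Found at 3, 4 comps


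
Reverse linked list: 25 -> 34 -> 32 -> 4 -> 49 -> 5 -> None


Step 1: curr=25, set curr.next=prev(None) | reversed so far: 25
Step 2: curr=34, set curr.next=prev(25) | reversed so far: 34 -> 25
Step 3: curr=32, set curr.next=prev(34) | reversed so far: 32 -> 34 -> 25
Step 4: curr=4, set curr.next=prev(32) | reversed so far: 4 -> 32 -> 34 -> 25
Step 5: curr=49, set curr.next=prev(4) | reversed so far: 49 -> 4 -> 32 -> 34 -> 25
Step 6: curr=5, set curr.next=prev(49) | reversed so far: 5 -> 49 -> 4 -> 32 -> 34 -> 25

5 -> 49 -> 4 -> 32 -> 34 -> 25 -> None


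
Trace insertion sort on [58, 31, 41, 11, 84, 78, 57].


Initial: [58, 31, 41, 11, 84, 78, 57]
Insert 31: [31, 58, 41, 11, 84, 78, 57]
Insert 41: [31, 41, 58, 11, 84, 78, 57]
Insert 11: [11, 31, 41, 58, 84, 78, 57]
Insert 84: [11, 31, 41, 58, 84, 78, 57]
Insert 78: [11, 31, 41, 58, 78, 84, 57]
Insert 57: [11, 31, 41, 57, 58, 78, 84]

Sorted: [11, 31, 41, 57, 58, 78, 84]


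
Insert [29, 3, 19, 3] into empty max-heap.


Insert 29: [29]
Insert 3: [29, 3]
Insert 19: [29, 3, 19]
Insert 3: [29, 3, 19, 3]

Final heap: [29, 3, 19, 3]


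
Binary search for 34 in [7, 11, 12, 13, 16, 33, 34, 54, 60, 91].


Step 1: lo=0, hi=9, mid=4, val=16
Step 2: lo=5, hi=9, mid=7, val=54
Step 3: lo=5, hi=6, mid=5, val=33
Step 4: lo=6, hi=6, mid=6, val=34

Found at index 6


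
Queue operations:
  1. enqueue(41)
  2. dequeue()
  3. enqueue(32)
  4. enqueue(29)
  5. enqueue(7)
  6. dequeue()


enqueue(41) -> [41]
dequeue()->41, []
enqueue(32) -> [32]
enqueue(29) -> [32, 29]
enqueue(7) -> [32, 29, 7]
dequeue()->32, [29, 7]

Final queue: [29, 7]


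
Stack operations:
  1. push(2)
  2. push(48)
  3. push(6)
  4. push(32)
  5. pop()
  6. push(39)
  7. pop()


push(2) -> [2]
push(48) -> [2, 48]
push(6) -> [2, 48, 6]
push(32) -> [2, 48, 6, 32]
pop()->32, [2, 48, 6]
push(39) -> [2, 48, 6, 39]
pop()->39, [2, 48, 6]

Final stack: [2, 48, 6]


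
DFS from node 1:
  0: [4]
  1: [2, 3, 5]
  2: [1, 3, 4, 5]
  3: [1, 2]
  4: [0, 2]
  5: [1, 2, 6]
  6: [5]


Visit 1, push [5, 3, 2]
Visit 2, push [5, 4, 3]
Visit 3, push []
Visit 4, push [0]
Visit 0, push []
Visit 5, push [6]
Visit 6, push []

DFS order: [1, 2, 3, 4, 0, 5, 6]


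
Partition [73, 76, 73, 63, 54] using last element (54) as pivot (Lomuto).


Pivot: 54
Place pivot at 0: [54, 76, 73, 63, 73]

Partitioned: [54, 76, 73, 63, 73]


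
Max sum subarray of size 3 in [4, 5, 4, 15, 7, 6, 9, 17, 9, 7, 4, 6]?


[0:3]: 13
[1:4]: 24
[2:5]: 26
[3:6]: 28
[4:7]: 22
[5:8]: 32
[6:9]: 35
[7:10]: 33
[8:11]: 20
[9:12]: 17

Max: 35 at [6:9]


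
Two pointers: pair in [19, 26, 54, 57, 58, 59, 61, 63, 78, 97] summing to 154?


lo=0(19)+hi=9(97)=116
lo=1(26)+hi=9(97)=123
lo=2(54)+hi=9(97)=151
lo=3(57)+hi=9(97)=154

Yes: 57+97=154


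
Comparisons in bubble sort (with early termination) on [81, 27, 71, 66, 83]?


Algorithm: bubble sort (with early termination)
Input: [81, 27, 71, 66, 83]
Sorted: [27, 66, 71, 81, 83]

9


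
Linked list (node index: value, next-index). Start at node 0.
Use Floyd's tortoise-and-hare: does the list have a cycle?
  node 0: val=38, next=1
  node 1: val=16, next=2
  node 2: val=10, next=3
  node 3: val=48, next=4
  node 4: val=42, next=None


Floyd's tortoise (slow, +1) and hare (fast, +2):
  init: slow=0, fast=0
  step 1: slow=1, fast=2
  step 2: slow=2, fast=4
  step 3: fast -> None, no cycle

Cycle: no


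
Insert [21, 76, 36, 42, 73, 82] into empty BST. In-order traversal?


Insert 21: root
Insert 76: R from 21
Insert 36: R from 21 -> L from 76
Insert 42: R from 21 -> L from 76 -> R from 36
Insert 73: R from 21 -> L from 76 -> R from 36 -> R from 42
Insert 82: R from 21 -> R from 76

In-order: [21, 36, 42, 73, 76, 82]


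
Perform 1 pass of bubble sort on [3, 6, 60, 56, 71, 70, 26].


Initial: [3, 6, 60, 56, 71, 70, 26]
Pass 1: [3, 6, 56, 60, 70, 26, 71] (3 swaps)

After 1 pass: [3, 6, 56, 60, 70, 26, 71]


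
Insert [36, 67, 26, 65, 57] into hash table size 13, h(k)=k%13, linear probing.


Insert 36: h=10 -> slot 10
Insert 67: h=2 -> slot 2
Insert 26: h=0 -> slot 0
Insert 65: h=0, 1 probes -> slot 1
Insert 57: h=5 -> slot 5

Table: [26, 65, 67, None, None, 57, None, None, None, None, 36, None, None]


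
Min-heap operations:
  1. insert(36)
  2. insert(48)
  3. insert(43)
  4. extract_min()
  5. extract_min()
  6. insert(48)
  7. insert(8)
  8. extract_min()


insert(36) -> [36]
insert(48) -> [36, 48]
insert(43) -> [36, 48, 43]
extract_min()->36, [43, 48]
extract_min()->43, [48]
insert(48) -> [48, 48]
insert(8) -> [8, 48, 48]
extract_min()->8, [48, 48]

Final heap: [48, 48]


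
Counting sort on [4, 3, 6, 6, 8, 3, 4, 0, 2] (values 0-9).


Input: [4, 3, 6, 6, 8, 3, 4, 0, 2]
Counts: [1, 0, 1, 2, 2, 0, 2, 0, 1, 0]

Sorted: [0, 2, 3, 3, 4, 4, 6, 6, 8]


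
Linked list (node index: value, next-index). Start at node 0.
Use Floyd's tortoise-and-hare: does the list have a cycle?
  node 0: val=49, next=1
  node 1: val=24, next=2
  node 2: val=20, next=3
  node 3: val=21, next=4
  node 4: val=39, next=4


Floyd's tortoise (slow, +1) and hare (fast, +2):
  init: slow=0, fast=0
  step 1: slow=1, fast=2
  step 2: slow=2, fast=4
  step 3: slow=3, fast=4
  step 4: slow=4, fast=4
  slow == fast at node 4: cycle detected

Cycle: yes


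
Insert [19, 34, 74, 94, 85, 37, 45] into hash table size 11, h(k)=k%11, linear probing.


Insert 19: h=8 -> slot 8
Insert 34: h=1 -> slot 1
Insert 74: h=8, 1 probes -> slot 9
Insert 94: h=6 -> slot 6
Insert 85: h=8, 2 probes -> slot 10
Insert 37: h=4 -> slot 4
Insert 45: h=1, 1 probes -> slot 2

Table: [None, 34, 45, None, 37, None, 94, None, 19, 74, 85]


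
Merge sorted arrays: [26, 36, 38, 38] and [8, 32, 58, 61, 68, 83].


Take 8 from B
Take 26 from A
Take 32 from B
Take 36 from A
Take 38 from A
Take 38 from A

Merged: [8, 26, 32, 36, 38, 38, 58, 61, 68, 83]


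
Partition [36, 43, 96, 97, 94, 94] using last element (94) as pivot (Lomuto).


Pivot: 94
  36 <= 94: advance i (no swap)
  43 <= 94: advance i (no swap)
  94 <= 94: swap -> [36, 43, 94, 97, 96, 94]
Place pivot at 3: [36, 43, 94, 94, 96, 97]

Partitioned: [36, 43, 94, 94, 96, 97]


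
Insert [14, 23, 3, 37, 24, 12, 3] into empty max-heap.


Insert 14: [14]
Insert 23: [23, 14]
Insert 3: [23, 14, 3]
Insert 37: [37, 23, 3, 14]
Insert 24: [37, 24, 3, 14, 23]
Insert 12: [37, 24, 12, 14, 23, 3]
Insert 3: [37, 24, 12, 14, 23, 3, 3]

Final heap: [37, 24, 12, 14, 23, 3, 3]


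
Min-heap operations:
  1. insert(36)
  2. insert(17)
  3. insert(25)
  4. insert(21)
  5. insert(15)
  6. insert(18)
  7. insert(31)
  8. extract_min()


insert(36) -> [36]
insert(17) -> [17, 36]
insert(25) -> [17, 36, 25]
insert(21) -> [17, 21, 25, 36]
insert(15) -> [15, 17, 25, 36, 21]
insert(18) -> [15, 17, 18, 36, 21, 25]
insert(31) -> [15, 17, 18, 36, 21, 25, 31]
extract_min()->15, [17, 21, 18, 36, 31, 25]

Final heap: [17, 21, 18, 36, 31, 25]


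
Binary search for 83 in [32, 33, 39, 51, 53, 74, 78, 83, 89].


Step 1: lo=0, hi=8, mid=4, val=53
Step 2: lo=5, hi=8, mid=6, val=78
Step 3: lo=7, hi=8, mid=7, val=83

Found at index 7


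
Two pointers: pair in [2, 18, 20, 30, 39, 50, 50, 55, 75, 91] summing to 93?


lo=0(2)+hi=9(91)=93

Yes: 2+91=93


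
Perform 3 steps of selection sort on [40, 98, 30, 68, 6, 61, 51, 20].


Initial: [40, 98, 30, 68, 6, 61, 51, 20]
Step 1: min=6 at 4
  Swap: [6, 98, 30, 68, 40, 61, 51, 20]
Step 2: min=20 at 7
  Swap: [6, 20, 30, 68, 40, 61, 51, 98]
Step 3: min=30 at 2
  Swap: [6, 20, 30, 68, 40, 61, 51, 98]

After 3 steps: [6, 20, 30, 68, 40, 61, 51, 98]


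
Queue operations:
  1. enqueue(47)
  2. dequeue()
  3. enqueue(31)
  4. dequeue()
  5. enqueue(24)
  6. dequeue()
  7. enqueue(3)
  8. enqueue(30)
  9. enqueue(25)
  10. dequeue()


enqueue(47) -> [47]
dequeue()->47, []
enqueue(31) -> [31]
dequeue()->31, []
enqueue(24) -> [24]
dequeue()->24, []
enqueue(3) -> [3]
enqueue(30) -> [3, 30]
enqueue(25) -> [3, 30, 25]
dequeue()->3, [30, 25]

Final queue: [30, 25]


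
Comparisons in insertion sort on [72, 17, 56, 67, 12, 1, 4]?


Algorithm: insertion sort
Input: [72, 17, 56, 67, 12, 1, 4]
Sorted: [1, 4, 12, 17, 56, 67, 72]

20


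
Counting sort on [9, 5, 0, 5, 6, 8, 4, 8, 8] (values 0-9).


Input: [9, 5, 0, 5, 6, 8, 4, 8, 8]
Counts: [1, 0, 0, 0, 1, 2, 1, 0, 3, 1]

Sorted: [0, 4, 5, 5, 6, 8, 8, 8, 9]


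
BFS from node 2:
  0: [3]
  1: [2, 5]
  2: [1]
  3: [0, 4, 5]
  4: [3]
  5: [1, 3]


Visit 2, enqueue [1]
Visit 1, enqueue [5]
Visit 5, enqueue [3]
Visit 3, enqueue [0, 4]
Visit 0, enqueue []
Visit 4, enqueue []

BFS order: [2, 1, 5, 3, 0, 4]


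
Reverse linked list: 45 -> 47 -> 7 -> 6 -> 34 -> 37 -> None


Step 1: curr=45, set curr.next=prev(None) | reversed so far: 45
Step 2: curr=47, set curr.next=prev(45) | reversed so far: 47 -> 45
Step 3: curr=7, set curr.next=prev(47) | reversed so far: 7 -> 47 -> 45
Step 4: curr=6, set curr.next=prev(7) | reversed so far: 6 -> 7 -> 47 -> 45
Step 5: curr=34, set curr.next=prev(6) | reversed so far: 34 -> 6 -> 7 -> 47 -> 45
Step 6: curr=37, set curr.next=prev(34) | reversed so far: 37 -> 34 -> 6 -> 7 -> 47 -> 45

37 -> 34 -> 6 -> 7 -> 47 -> 45 -> None


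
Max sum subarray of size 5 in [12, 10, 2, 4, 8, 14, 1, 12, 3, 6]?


[0:5]: 36
[1:6]: 38
[2:7]: 29
[3:8]: 39
[4:9]: 38
[5:10]: 36

Max: 39 at [3:8]


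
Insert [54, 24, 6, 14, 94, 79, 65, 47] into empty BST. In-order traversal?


Insert 54: root
Insert 24: L from 54
Insert 6: L from 54 -> L from 24
Insert 14: L from 54 -> L from 24 -> R from 6
Insert 94: R from 54
Insert 79: R from 54 -> L from 94
Insert 65: R from 54 -> L from 94 -> L from 79
Insert 47: L from 54 -> R from 24

In-order: [6, 14, 24, 47, 54, 65, 79, 94]


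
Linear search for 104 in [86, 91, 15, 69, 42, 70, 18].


i=0: 86!=104
i=1: 91!=104
i=2: 15!=104
i=3: 69!=104
i=4: 42!=104
i=5: 70!=104
i=6: 18!=104

Not found, 7 comps


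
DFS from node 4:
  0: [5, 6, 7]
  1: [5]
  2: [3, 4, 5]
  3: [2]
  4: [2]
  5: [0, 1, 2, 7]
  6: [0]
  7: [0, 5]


Visit 4, push [2]
Visit 2, push [5, 3]
Visit 3, push []
Visit 5, push [7, 1, 0]
Visit 0, push [7, 6]
Visit 6, push []
Visit 7, push []
Visit 1, push []

DFS order: [4, 2, 3, 5, 0, 6, 7, 1]


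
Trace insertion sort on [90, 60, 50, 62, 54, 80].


Initial: [90, 60, 50, 62, 54, 80]
Insert 60: [60, 90, 50, 62, 54, 80]
Insert 50: [50, 60, 90, 62, 54, 80]
Insert 62: [50, 60, 62, 90, 54, 80]
Insert 54: [50, 54, 60, 62, 90, 80]
Insert 80: [50, 54, 60, 62, 80, 90]

Sorted: [50, 54, 60, 62, 80, 90]


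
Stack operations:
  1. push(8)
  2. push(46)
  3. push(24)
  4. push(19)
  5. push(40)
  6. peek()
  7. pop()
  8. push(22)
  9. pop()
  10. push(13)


push(8) -> [8]
push(46) -> [8, 46]
push(24) -> [8, 46, 24]
push(19) -> [8, 46, 24, 19]
push(40) -> [8, 46, 24, 19, 40]
peek()->40
pop()->40, [8, 46, 24, 19]
push(22) -> [8, 46, 24, 19, 22]
pop()->22, [8, 46, 24, 19]
push(13) -> [8, 46, 24, 19, 13]

Final stack: [8, 46, 24, 19, 13]


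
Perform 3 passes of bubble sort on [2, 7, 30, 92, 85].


Initial: [2, 7, 30, 92, 85]
Pass 1: [2, 7, 30, 85, 92] (1 swaps)
Pass 2: [2, 7, 30, 85, 92] (0 swaps)
Pass 3: [2, 7, 30, 85, 92] (0 swaps)

After 3 passes: [2, 7, 30, 85, 92]


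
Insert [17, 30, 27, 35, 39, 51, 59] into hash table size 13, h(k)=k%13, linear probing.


Insert 17: h=4 -> slot 4
Insert 30: h=4, 1 probes -> slot 5
Insert 27: h=1 -> slot 1
Insert 35: h=9 -> slot 9
Insert 39: h=0 -> slot 0
Insert 51: h=12 -> slot 12
Insert 59: h=7 -> slot 7

Table: [39, 27, None, None, 17, 30, None, 59, None, 35, None, None, 51]


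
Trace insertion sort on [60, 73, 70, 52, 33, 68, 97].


Initial: [60, 73, 70, 52, 33, 68, 97]
Insert 73: [60, 73, 70, 52, 33, 68, 97]
Insert 70: [60, 70, 73, 52, 33, 68, 97]
Insert 52: [52, 60, 70, 73, 33, 68, 97]
Insert 33: [33, 52, 60, 70, 73, 68, 97]
Insert 68: [33, 52, 60, 68, 70, 73, 97]
Insert 97: [33, 52, 60, 68, 70, 73, 97]

Sorted: [33, 52, 60, 68, 70, 73, 97]


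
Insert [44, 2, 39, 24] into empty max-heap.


Insert 44: [44]
Insert 2: [44, 2]
Insert 39: [44, 2, 39]
Insert 24: [44, 24, 39, 2]

Final heap: [44, 24, 39, 2]


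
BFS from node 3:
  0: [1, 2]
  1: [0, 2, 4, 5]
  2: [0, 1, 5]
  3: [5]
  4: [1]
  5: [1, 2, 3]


Visit 3, enqueue [5]
Visit 5, enqueue [1, 2]
Visit 1, enqueue [0, 4]
Visit 2, enqueue []
Visit 0, enqueue []
Visit 4, enqueue []

BFS order: [3, 5, 1, 2, 0, 4]


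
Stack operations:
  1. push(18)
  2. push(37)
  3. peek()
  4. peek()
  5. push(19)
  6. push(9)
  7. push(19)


push(18) -> [18]
push(37) -> [18, 37]
peek()->37
peek()->37
push(19) -> [18, 37, 19]
push(9) -> [18, 37, 19, 9]
push(19) -> [18, 37, 19, 9, 19]

Final stack: [18, 37, 19, 9, 19]


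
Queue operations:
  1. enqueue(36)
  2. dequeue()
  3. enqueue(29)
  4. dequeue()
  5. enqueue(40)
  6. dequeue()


enqueue(36) -> [36]
dequeue()->36, []
enqueue(29) -> [29]
dequeue()->29, []
enqueue(40) -> [40]
dequeue()->40, []

Final queue: []


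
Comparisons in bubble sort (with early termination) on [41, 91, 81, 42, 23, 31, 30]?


Algorithm: bubble sort (with early termination)
Input: [41, 91, 81, 42, 23, 31, 30]
Sorted: [23, 30, 31, 41, 42, 81, 91]

21


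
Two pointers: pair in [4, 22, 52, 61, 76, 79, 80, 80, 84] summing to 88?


lo=0(4)+hi=8(84)=88

Yes: 4+84=88


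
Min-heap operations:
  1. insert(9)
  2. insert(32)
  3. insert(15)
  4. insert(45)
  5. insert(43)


insert(9) -> [9]
insert(32) -> [9, 32]
insert(15) -> [9, 32, 15]
insert(45) -> [9, 32, 15, 45]
insert(43) -> [9, 32, 15, 45, 43]

Final heap: [9, 32, 15, 45, 43]


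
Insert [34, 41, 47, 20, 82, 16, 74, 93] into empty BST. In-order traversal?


Insert 34: root
Insert 41: R from 34
Insert 47: R from 34 -> R from 41
Insert 20: L from 34
Insert 82: R from 34 -> R from 41 -> R from 47
Insert 16: L from 34 -> L from 20
Insert 74: R from 34 -> R from 41 -> R from 47 -> L from 82
Insert 93: R from 34 -> R from 41 -> R from 47 -> R from 82

In-order: [16, 20, 34, 41, 47, 74, 82, 93]


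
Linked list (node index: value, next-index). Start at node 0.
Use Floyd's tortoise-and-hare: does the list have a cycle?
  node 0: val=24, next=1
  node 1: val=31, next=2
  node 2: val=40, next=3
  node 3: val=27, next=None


Floyd's tortoise (slow, +1) and hare (fast, +2):
  init: slow=0, fast=0
  step 1: slow=1, fast=2
  step 2: fast 2->3->None, no cycle

Cycle: no


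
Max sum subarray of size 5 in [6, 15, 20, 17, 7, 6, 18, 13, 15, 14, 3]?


[0:5]: 65
[1:6]: 65
[2:7]: 68
[3:8]: 61
[4:9]: 59
[5:10]: 66
[6:11]: 63

Max: 68 at [2:7]


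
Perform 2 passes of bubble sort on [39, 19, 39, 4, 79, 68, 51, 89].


Initial: [39, 19, 39, 4, 79, 68, 51, 89]
Pass 1: [19, 39, 4, 39, 68, 51, 79, 89] (4 swaps)
Pass 2: [19, 4, 39, 39, 51, 68, 79, 89] (2 swaps)

After 2 passes: [19, 4, 39, 39, 51, 68, 79, 89]


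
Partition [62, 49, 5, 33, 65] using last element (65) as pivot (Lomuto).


Pivot: 65
  62 <= 65: advance i (no swap)
  49 <= 65: advance i (no swap)
  5 <= 65: advance i (no swap)
  33 <= 65: advance i (no swap)
Place pivot at 4: [62, 49, 5, 33, 65]

Partitioned: [62, 49, 5, 33, 65]


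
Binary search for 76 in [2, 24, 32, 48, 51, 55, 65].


Step 1: lo=0, hi=6, mid=3, val=48
Step 2: lo=4, hi=6, mid=5, val=55
Step 3: lo=6, hi=6, mid=6, val=65

Not found


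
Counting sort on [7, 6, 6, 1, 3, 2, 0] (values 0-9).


Input: [7, 6, 6, 1, 3, 2, 0]
Counts: [1, 1, 1, 1, 0, 0, 2, 1, 0, 0]

Sorted: [0, 1, 2, 3, 6, 6, 7]


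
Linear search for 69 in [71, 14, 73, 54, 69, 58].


i=0: 71!=69
i=1: 14!=69
i=2: 73!=69
i=3: 54!=69
i=4: 69==69 found!

Found at 4, 5 comps


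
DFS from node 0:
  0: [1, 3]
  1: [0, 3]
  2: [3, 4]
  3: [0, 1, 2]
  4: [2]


Visit 0, push [3, 1]
Visit 1, push [3]
Visit 3, push [2]
Visit 2, push [4]
Visit 4, push []

DFS order: [0, 1, 3, 2, 4]


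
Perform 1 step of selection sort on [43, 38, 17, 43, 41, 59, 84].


Initial: [43, 38, 17, 43, 41, 59, 84]
Step 1: min=17 at 2
  Swap: [17, 38, 43, 43, 41, 59, 84]

After 1 step: [17, 38, 43, 43, 41, 59, 84]


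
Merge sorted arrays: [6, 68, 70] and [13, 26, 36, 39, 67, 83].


Take 6 from A
Take 13 from B
Take 26 from B
Take 36 from B
Take 39 from B
Take 67 from B
Take 68 from A
Take 70 from A

Merged: [6, 13, 26, 36, 39, 67, 68, 70, 83]


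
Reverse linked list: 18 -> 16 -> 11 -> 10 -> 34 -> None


Step 1: curr=18, set curr.next=prev(None) | reversed so far: 18
Step 2: curr=16, set curr.next=prev(18) | reversed so far: 16 -> 18
Step 3: curr=11, set curr.next=prev(16) | reversed so far: 11 -> 16 -> 18
Step 4: curr=10, set curr.next=prev(11) | reversed so far: 10 -> 11 -> 16 -> 18
Step 5: curr=34, set curr.next=prev(10) | reversed so far: 34 -> 10 -> 11 -> 16 -> 18

34 -> 10 -> 11 -> 16 -> 18 -> None


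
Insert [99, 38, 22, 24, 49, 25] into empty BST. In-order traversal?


Insert 99: root
Insert 38: L from 99
Insert 22: L from 99 -> L from 38
Insert 24: L from 99 -> L from 38 -> R from 22
Insert 49: L from 99 -> R from 38
Insert 25: L from 99 -> L from 38 -> R from 22 -> R from 24

In-order: [22, 24, 25, 38, 49, 99]


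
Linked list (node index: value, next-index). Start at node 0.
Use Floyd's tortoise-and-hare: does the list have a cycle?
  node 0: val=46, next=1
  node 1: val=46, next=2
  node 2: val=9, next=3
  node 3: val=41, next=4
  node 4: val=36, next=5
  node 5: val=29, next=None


Floyd's tortoise (slow, +1) and hare (fast, +2):
  init: slow=0, fast=0
  step 1: slow=1, fast=2
  step 2: slow=2, fast=4
  step 3: fast 4->5->None, no cycle

Cycle: no


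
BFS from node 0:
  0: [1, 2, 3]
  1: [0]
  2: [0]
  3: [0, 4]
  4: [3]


Visit 0, enqueue [1, 2, 3]
Visit 1, enqueue []
Visit 2, enqueue []
Visit 3, enqueue [4]
Visit 4, enqueue []

BFS order: [0, 1, 2, 3, 4]


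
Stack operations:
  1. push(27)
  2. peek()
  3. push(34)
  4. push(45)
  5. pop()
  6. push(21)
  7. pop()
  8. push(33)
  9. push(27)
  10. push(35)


push(27) -> [27]
peek()->27
push(34) -> [27, 34]
push(45) -> [27, 34, 45]
pop()->45, [27, 34]
push(21) -> [27, 34, 21]
pop()->21, [27, 34]
push(33) -> [27, 34, 33]
push(27) -> [27, 34, 33, 27]
push(35) -> [27, 34, 33, 27, 35]

Final stack: [27, 34, 33, 27, 35]


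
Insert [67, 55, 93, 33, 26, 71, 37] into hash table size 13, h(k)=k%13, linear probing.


Insert 67: h=2 -> slot 2
Insert 55: h=3 -> slot 3
Insert 93: h=2, 2 probes -> slot 4
Insert 33: h=7 -> slot 7
Insert 26: h=0 -> slot 0
Insert 71: h=6 -> slot 6
Insert 37: h=11 -> slot 11

Table: [26, None, 67, 55, 93, None, 71, 33, None, None, None, 37, None]


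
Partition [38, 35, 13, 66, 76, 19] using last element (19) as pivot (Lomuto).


Pivot: 19
  13 <= 19: swap -> [13, 35, 38, 66, 76, 19]
Place pivot at 1: [13, 19, 38, 66, 76, 35]

Partitioned: [13, 19, 38, 66, 76, 35]


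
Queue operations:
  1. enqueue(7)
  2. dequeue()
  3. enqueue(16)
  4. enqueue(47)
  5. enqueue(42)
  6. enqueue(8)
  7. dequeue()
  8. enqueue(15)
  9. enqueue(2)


enqueue(7) -> [7]
dequeue()->7, []
enqueue(16) -> [16]
enqueue(47) -> [16, 47]
enqueue(42) -> [16, 47, 42]
enqueue(8) -> [16, 47, 42, 8]
dequeue()->16, [47, 42, 8]
enqueue(15) -> [47, 42, 8, 15]
enqueue(2) -> [47, 42, 8, 15, 2]

Final queue: [47, 42, 8, 15, 2]


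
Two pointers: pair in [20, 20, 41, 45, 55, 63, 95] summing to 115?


lo=0(20)+hi=6(95)=115

Yes: 20+95=115


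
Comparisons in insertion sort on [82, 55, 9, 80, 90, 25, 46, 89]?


Algorithm: insertion sort
Input: [82, 55, 9, 80, 90, 25, 46, 89]
Sorted: [9, 25, 46, 55, 80, 82, 89, 90]

18


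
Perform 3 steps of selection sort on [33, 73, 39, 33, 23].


Initial: [33, 73, 39, 33, 23]
Step 1: min=23 at 4
  Swap: [23, 73, 39, 33, 33]
Step 2: min=33 at 3
  Swap: [23, 33, 39, 73, 33]
Step 3: min=33 at 4
  Swap: [23, 33, 33, 73, 39]

After 3 steps: [23, 33, 33, 73, 39]


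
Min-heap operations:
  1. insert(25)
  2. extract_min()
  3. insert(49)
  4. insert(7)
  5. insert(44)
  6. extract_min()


insert(25) -> [25]
extract_min()->25, []
insert(49) -> [49]
insert(7) -> [7, 49]
insert(44) -> [7, 49, 44]
extract_min()->7, [44, 49]

Final heap: [44, 49]


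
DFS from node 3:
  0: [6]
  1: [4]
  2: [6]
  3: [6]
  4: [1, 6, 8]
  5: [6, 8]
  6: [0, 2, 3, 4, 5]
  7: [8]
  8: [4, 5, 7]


Visit 3, push [6]
Visit 6, push [5, 4, 2, 0]
Visit 0, push []
Visit 2, push []
Visit 4, push [8, 1]
Visit 1, push []
Visit 8, push [7, 5]
Visit 5, push []
Visit 7, push []

DFS order: [3, 6, 0, 2, 4, 1, 8, 5, 7]


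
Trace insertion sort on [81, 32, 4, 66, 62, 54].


Initial: [81, 32, 4, 66, 62, 54]
Insert 32: [32, 81, 4, 66, 62, 54]
Insert 4: [4, 32, 81, 66, 62, 54]
Insert 66: [4, 32, 66, 81, 62, 54]
Insert 62: [4, 32, 62, 66, 81, 54]
Insert 54: [4, 32, 54, 62, 66, 81]

Sorted: [4, 32, 54, 62, 66, 81]


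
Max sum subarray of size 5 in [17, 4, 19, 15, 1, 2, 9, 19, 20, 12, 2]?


[0:5]: 56
[1:6]: 41
[2:7]: 46
[3:8]: 46
[4:9]: 51
[5:10]: 62
[6:11]: 62

Max: 62 at [5:10]


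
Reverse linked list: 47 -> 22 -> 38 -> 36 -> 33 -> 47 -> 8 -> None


Step 1: curr=47, set curr.next=prev(None) | reversed so far: 47
Step 2: curr=22, set curr.next=prev(47) | reversed so far: 22 -> 47
Step 3: curr=38, set curr.next=prev(22) | reversed so far: 38 -> 22 -> 47
Step 4: curr=36, set curr.next=prev(38) | reversed so far: 36 -> 38 -> 22 -> 47
Step 5: curr=33, set curr.next=prev(36) | reversed so far: 33 -> 36 -> 38 -> 22 -> 47
Step 6: curr=47, set curr.next=prev(33) | reversed so far: 47 -> 33 -> 36 -> 38 -> 22 -> 47
Step 7: curr=8, set curr.next=prev(47) | reversed so far: 8 -> 47 -> 33 -> 36 -> 38 -> 22 -> 47

8 -> 47 -> 33 -> 36 -> 38 -> 22 -> 47 -> None


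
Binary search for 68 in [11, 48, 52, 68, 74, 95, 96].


Step 1: lo=0, hi=6, mid=3, val=68

Found at index 3


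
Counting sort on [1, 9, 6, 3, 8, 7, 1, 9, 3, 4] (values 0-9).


Input: [1, 9, 6, 3, 8, 7, 1, 9, 3, 4]
Counts: [0, 2, 0, 2, 1, 0, 1, 1, 1, 2]

Sorted: [1, 1, 3, 3, 4, 6, 7, 8, 9, 9]


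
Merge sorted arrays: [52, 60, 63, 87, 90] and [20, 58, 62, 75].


Take 20 from B
Take 52 from A
Take 58 from B
Take 60 from A
Take 62 from B
Take 63 from A
Take 75 from B

Merged: [20, 52, 58, 60, 62, 63, 75, 87, 90]


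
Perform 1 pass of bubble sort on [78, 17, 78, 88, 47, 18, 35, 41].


Initial: [78, 17, 78, 88, 47, 18, 35, 41]
Pass 1: [17, 78, 78, 47, 18, 35, 41, 88] (5 swaps)

After 1 pass: [17, 78, 78, 47, 18, 35, 41, 88]


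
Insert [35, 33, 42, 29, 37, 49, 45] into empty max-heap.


Insert 35: [35]
Insert 33: [35, 33]
Insert 42: [42, 33, 35]
Insert 29: [42, 33, 35, 29]
Insert 37: [42, 37, 35, 29, 33]
Insert 49: [49, 37, 42, 29, 33, 35]
Insert 45: [49, 37, 45, 29, 33, 35, 42]

Final heap: [49, 37, 45, 29, 33, 35, 42]


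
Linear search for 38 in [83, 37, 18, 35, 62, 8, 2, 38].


i=0: 83!=38
i=1: 37!=38
i=2: 18!=38
i=3: 35!=38
i=4: 62!=38
i=5: 8!=38
i=6: 2!=38
i=7: 38==38 found!

Found at 7, 8 comps


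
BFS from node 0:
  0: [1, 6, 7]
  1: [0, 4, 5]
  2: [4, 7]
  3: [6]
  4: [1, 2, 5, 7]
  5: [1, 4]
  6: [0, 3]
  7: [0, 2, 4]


Visit 0, enqueue [1, 6, 7]
Visit 1, enqueue [4, 5]
Visit 6, enqueue [3]
Visit 7, enqueue [2]
Visit 4, enqueue []
Visit 5, enqueue []
Visit 3, enqueue []
Visit 2, enqueue []

BFS order: [0, 1, 6, 7, 4, 5, 3, 2]


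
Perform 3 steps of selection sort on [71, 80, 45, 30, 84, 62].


Initial: [71, 80, 45, 30, 84, 62]
Step 1: min=30 at 3
  Swap: [30, 80, 45, 71, 84, 62]
Step 2: min=45 at 2
  Swap: [30, 45, 80, 71, 84, 62]
Step 3: min=62 at 5
  Swap: [30, 45, 62, 71, 84, 80]

After 3 steps: [30, 45, 62, 71, 84, 80]


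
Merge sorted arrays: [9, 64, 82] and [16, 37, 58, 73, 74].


Take 9 from A
Take 16 from B
Take 37 from B
Take 58 from B
Take 64 from A
Take 73 from B
Take 74 from B

Merged: [9, 16, 37, 58, 64, 73, 74, 82]


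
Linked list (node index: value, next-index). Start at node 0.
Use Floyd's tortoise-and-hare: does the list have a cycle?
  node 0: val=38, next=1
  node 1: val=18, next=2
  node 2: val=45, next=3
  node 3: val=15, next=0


Floyd's tortoise (slow, +1) and hare (fast, +2):
  init: slow=0, fast=0
  step 1: slow=1, fast=2
  step 2: slow=2, fast=0
  step 3: slow=3, fast=2
  step 4: slow=0, fast=0
  slow == fast at node 0: cycle detected

Cycle: yes


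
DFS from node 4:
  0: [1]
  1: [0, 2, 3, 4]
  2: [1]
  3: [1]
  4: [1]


Visit 4, push [1]
Visit 1, push [3, 2, 0]
Visit 0, push []
Visit 2, push []
Visit 3, push []

DFS order: [4, 1, 0, 2, 3]


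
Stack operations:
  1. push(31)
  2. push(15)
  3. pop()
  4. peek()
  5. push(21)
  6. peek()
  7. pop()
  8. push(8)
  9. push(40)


push(31) -> [31]
push(15) -> [31, 15]
pop()->15, [31]
peek()->31
push(21) -> [31, 21]
peek()->21
pop()->21, [31]
push(8) -> [31, 8]
push(40) -> [31, 8, 40]

Final stack: [31, 8, 40]


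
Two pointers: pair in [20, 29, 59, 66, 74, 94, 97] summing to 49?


lo=0(20)+hi=6(97)=117
lo=0(20)+hi=5(94)=114
lo=0(20)+hi=4(74)=94
lo=0(20)+hi=3(66)=86
lo=0(20)+hi=2(59)=79
lo=0(20)+hi=1(29)=49

Yes: 20+29=49


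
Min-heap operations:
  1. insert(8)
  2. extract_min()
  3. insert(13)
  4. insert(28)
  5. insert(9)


insert(8) -> [8]
extract_min()->8, []
insert(13) -> [13]
insert(28) -> [13, 28]
insert(9) -> [9, 28, 13]

Final heap: [9, 28, 13]


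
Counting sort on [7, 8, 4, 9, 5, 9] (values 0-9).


Input: [7, 8, 4, 9, 5, 9]
Counts: [0, 0, 0, 0, 1, 1, 0, 1, 1, 2]

Sorted: [4, 5, 7, 8, 9, 9]


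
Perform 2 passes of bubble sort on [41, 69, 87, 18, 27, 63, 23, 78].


Initial: [41, 69, 87, 18, 27, 63, 23, 78]
Pass 1: [41, 69, 18, 27, 63, 23, 78, 87] (5 swaps)
Pass 2: [41, 18, 27, 63, 23, 69, 78, 87] (4 swaps)

After 2 passes: [41, 18, 27, 63, 23, 69, 78, 87]


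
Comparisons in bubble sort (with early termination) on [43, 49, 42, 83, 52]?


Algorithm: bubble sort (with early termination)
Input: [43, 49, 42, 83, 52]
Sorted: [42, 43, 49, 52, 83]

9


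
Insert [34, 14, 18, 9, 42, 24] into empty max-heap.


Insert 34: [34]
Insert 14: [34, 14]
Insert 18: [34, 14, 18]
Insert 9: [34, 14, 18, 9]
Insert 42: [42, 34, 18, 9, 14]
Insert 24: [42, 34, 24, 9, 14, 18]

Final heap: [42, 34, 24, 9, 14, 18]


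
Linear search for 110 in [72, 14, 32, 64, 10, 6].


i=0: 72!=110
i=1: 14!=110
i=2: 32!=110
i=3: 64!=110
i=4: 10!=110
i=5: 6!=110

Not found, 6 comps


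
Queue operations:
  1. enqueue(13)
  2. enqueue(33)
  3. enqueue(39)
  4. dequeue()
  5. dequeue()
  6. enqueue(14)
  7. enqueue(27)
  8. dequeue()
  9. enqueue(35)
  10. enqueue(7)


enqueue(13) -> [13]
enqueue(33) -> [13, 33]
enqueue(39) -> [13, 33, 39]
dequeue()->13, [33, 39]
dequeue()->33, [39]
enqueue(14) -> [39, 14]
enqueue(27) -> [39, 14, 27]
dequeue()->39, [14, 27]
enqueue(35) -> [14, 27, 35]
enqueue(7) -> [14, 27, 35, 7]

Final queue: [14, 27, 35, 7]


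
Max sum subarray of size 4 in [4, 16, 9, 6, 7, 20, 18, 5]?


[0:4]: 35
[1:5]: 38
[2:6]: 42
[3:7]: 51
[4:8]: 50

Max: 51 at [3:7]


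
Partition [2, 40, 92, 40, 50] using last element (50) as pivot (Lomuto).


Pivot: 50
  2 <= 50: advance i (no swap)
  40 <= 50: advance i (no swap)
  40 <= 50: swap -> [2, 40, 40, 92, 50]
Place pivot at 3: [2, 40, 40, 50, 92]

Partitioned: [2, 40, 40, 50, 92]


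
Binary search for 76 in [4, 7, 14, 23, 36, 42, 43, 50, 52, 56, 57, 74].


Step 1: lo=0, hi=11, mid=5, val=42
Step 2: lo=6, hi=11, mid=8, val=52
Step 3: lo=9, hi=11, mid=10, val=57
Step 4: lo=11, hi=11, mid=11, val=74

Not found


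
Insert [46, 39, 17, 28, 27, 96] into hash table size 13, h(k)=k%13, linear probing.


Insert 46: h=7 -> slot 7
Insert 39: h=0 -> slot 0
Insert 17: h=4 -> slot 4
Insert 28: h=2 -> slot 2
Insert 27: h=1 -> slot 1
Insert 96: h=5 -> slot 5

Table: [39, 27, 28, None, 17, 96, None, 46, None, None, None, None, None]


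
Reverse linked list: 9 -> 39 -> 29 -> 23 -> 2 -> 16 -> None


Step 1: curr=9, set curr.next=prev(None) | reversed so far: 9
Step 2: curr=39, set curr.next=prev(9) | reversed so far: 39 -> 9
Step 3: curr=29, set curr.next=prev(39) | reversed so far: 29 -> 39 -> 9
Step 4: curr=23, set curr.next=prev(29) | reversed so far: 23 -> 29 -> 39 -> 9
Step 5: curr=2, set curr.next=prev(23) | reversed so far: 2 -> 23 -> 29 -> 39 -> 9
Step 6: curr=16, set curr.next=prev(2) | reversed so far: 16 -> 2 -> 23 -> 29 -> 39 -> 9

16 -> 2 -> 23 -> 29 -> 39 -> 9 -> None


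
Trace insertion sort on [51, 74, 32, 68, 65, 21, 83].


Initial: [51, 74, 32, 68, 65, 21, 83]
Insert 74: [51, 74, 32, 68, 65, 21, 83]
Insert 32: [32, 51, 74, 68, 65, 21, 83]
Insert 68: [32, 51, 68, 74, 65, 21, 83]
Insert 65: [32, 51, 65, 68, 74, 21, 83]
Insert 21: [21, 32, 51, 65, 68, 74, 83]
Insert 83: [21, 32, 51, 65, 68, 74, 83]

Sorted: [21, 32, 51, 65, 68, 74, 83]


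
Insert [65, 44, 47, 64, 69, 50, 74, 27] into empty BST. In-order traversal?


Insert 65: root
Insert 44: L from 65
Insert 47: L from 65 -> R from 44
Insert 64: L from 65 -> R from 44 -> R from 47
Insert 69: R from 65
Insert 50: L from 65 -> R from 44 -> R from 47 -> L from 64
Insert 74: R from 65 -> R from 69
Insert 27: L from 65 -> L from 44

In-order: [27, 44, 47, 50, 64, 65, 69, 74]


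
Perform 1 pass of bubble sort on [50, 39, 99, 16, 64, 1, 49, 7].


Initial: [50, 39, 99, 16, 64, 1, 49, 7]
Pass 1: [39, 50, 16, 64, 1, 49, 7, 99] (6 swaps)

After 1 pass: [39, 50, 16, 64, 1, 49, 7, 99]


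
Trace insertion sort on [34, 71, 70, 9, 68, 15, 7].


Initial: [34, 71, 70, 9, 68, 15, 7]
Insert 71: [34, 71, 70, 9, 68, 15, 7]
Insert 70: [34, 70, 71, 9, 68, 15, 7]
Insert 9: [9, 34, 70, 71, 68, 15, 7]
Insert 68: [9, 34, 68, 70, 71, 15, 7]
Insert 15: [9, 15, 34, 68, 70, 71, 7]
Insert 7: [7, 9, 15, 34, 68, 70, 71]

Sorted: [7, 9, 15, 34, 68, 70, 71]


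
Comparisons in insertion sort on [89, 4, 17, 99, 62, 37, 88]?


Algorithm: insertion sort
Input: [89, 4, 17, 99, 62, 37, 88]
Sorted: [4, 17, 37, 62, 88, 89, 99]

14


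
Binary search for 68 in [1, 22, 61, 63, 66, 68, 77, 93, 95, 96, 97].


Step 1: lo=0, hi=10, mid=5, val=68

Found at index 5


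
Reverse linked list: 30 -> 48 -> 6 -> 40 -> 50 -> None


Step 1: curr=30, set curr.next=prev(None) | reversed so far: 30
Step 2: curr=48, set curr.next=prev(30) | reversed so far: 48 -> 30
Step 3: curr=6, set curr.next=prev(48) | reversed so far: 6 -> 48 -> 30
Step 4: curr=40, set curr.next=prev(6) | reversed so far: 40 -> 6 -> 48 -> 30
Step 5: curr=50, set curr.next=prev(40) | reversed so far: 50 -> 40 -> 6 -> 48 -> 30

50 -> 40 -> 6 -> 48 -> 30 -> None


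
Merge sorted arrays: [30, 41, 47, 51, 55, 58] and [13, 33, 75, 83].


Take 13 from B
Take 30 from A
Take 33 from B
Take 41 from A
Take 47 from A
Take 51 from A
Take 55 from A
Take 58 from A

Merged: [13, 30, 33, 41, 47, 51, 55, 58, 75, 83]


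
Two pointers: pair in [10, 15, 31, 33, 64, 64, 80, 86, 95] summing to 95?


lo=0(10)+hi=8(95)=105
lo=0(10)+hi=7(86)=96
lo=0(10)+hi=6(80)=90
lo=1(15)+hi=6(80)=95

Yes: 15+80=95


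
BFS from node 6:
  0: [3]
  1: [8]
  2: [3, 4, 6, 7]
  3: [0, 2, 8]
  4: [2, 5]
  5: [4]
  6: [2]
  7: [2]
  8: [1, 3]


Visit 6, enqueue [2]
Visit 2, enqueue [3, 4, 7]
Visit 3, enqueue [0, 8]
Visit 4, enqueue [5]
Visit 7, enqueue []
Visit 0, enqueue []
Visit 8, enqueue [1]
Visit 5, enqueue []
Visit 1, enqueue []

BFS order: [6, 2, 3, 4, 7, 0, 8, 5, 1]


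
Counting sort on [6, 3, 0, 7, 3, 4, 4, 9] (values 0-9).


Input: [6, 3, 0, 7, 3, 4, 4, 9]
Counts: [1, 0, 0, 2, 2, 0, 1, 1, 0, 1]

Sorted: [0, 3, 3, 4, 4, 6, 7, 9]


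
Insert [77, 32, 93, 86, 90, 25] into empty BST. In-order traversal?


Insert 77: root
Insert 32: L from 77
Insert 93: R from 77
Insert 86: R from 77 -> L from 93
Insert 90: R from 77 -> L from 93 -> R from 86
Insert 25: L from 77 -> L from 32

In-order: [25, 32, 77, 86, 90, 93]


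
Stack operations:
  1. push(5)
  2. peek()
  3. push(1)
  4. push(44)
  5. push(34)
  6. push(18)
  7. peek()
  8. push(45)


push(5) -> [5]
peek()->5
push(1) -> [5, 1]
push(44) -> [5, 1, 44]
push(34) -> [5, 1, 44, 34]
push(18) -> [5, 1, 44, 34, 18]
peek()->18
push(45) -> [5, 1, 44, 34, 18, 45]

Final stack: [5, 1, 44, 34, 18, 45]


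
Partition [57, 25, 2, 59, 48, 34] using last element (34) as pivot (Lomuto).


Pivot: 34
  25 <= 34: swap -> [25, 57, 2, 59, 48, 34]
  2 <= 34: swap -> [25, 2, 57, 59, 48, 34]
Place pivot at 2: [25, 2, 34, 59, 48, 57]

Partitioned: [25, 2, 34, 59, 48, 57]


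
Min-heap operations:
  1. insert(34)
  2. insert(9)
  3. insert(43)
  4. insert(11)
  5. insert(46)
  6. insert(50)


insert(34) -> [34]
insert(9) -> [9, 34]
insert(43) -> [9, 34, 43]
insert(11) -> [9, 11, 43, 34]
insert(46) -> [9, 11, 43, 34, 46]
insert(50) -> [9, 11, 43, 34, 46, 50]

Final heap: [9, 11, 43, 34, 46, 50]


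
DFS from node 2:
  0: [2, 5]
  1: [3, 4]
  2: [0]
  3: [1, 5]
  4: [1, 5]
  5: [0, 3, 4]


Visit 2, push [0]
Visit 0, push [5]
Visit 5, push [4, 3]
Visit 3, push [1]
Visit 1, push [4]
Visit 4, push []

DFS order: [2, 0, 5, 3, 1, 4]


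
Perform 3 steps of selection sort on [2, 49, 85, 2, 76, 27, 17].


Initial: [2, 49, 85, 2, 76, 27, 17]
Step 1: min=2 at 0
  Swap: [2, 49, 85, 2, 76, 27, 17]
Step 2: min=2 at 3
  Swap: [2, 2, 85, 49, 76, 27, 17]
Step 3: min=17 at 6
  Swap: [2, 2, 17, 49, 76, 27, 85]

After 3 steps: [2, 2, 17, 49, 76, 27, 85]


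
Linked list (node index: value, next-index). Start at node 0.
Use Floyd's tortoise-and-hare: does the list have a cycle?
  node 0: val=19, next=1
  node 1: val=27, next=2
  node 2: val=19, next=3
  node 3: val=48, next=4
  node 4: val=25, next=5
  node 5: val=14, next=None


Floyd's tortoise (slow, +1) and hare (fast, +2):
  init: slow=0, fast=0
  step 1: slow=1, fast=2
  step 2: slow=2, fast=4
  step 3: fast 4->5->None, no cycle

Cycle: no


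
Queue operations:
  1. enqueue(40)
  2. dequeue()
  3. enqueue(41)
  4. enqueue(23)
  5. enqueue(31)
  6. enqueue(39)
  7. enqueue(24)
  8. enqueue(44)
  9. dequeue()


enqueue(40) -> [40]
dequeue()->40, []
enqueue(41) -> [41]
enqueue(23) -> [41, 23]
enqueue(31) -> [41, 23, 31]
enqueue(39) -> [41, 23, 31, 39]
enqueue(24) -> [41, 23, 31, 39, 24]
enqueue(44) -> [41, 23, 31, 39, 24, 44]
dequeue()->41, [23, 31, 39, 24, 44]

Final queue: [23, 31, 39, 24, 44]


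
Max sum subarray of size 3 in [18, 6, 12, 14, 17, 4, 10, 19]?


[0:3]: 36
[1:4]: 32
[2:5]: 43
[3:6]: 35
[4:7]: 31
[5:8]: 33

Max: 43 at [2:5]


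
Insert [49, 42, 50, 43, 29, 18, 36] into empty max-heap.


Insert 49: [49]
Insert 42: [49, 42]
Insert 50: [50, 42, 49]
Insert 43: [50, 43, 49, 42]
Insert 29: [50, 43, 49, 42, 29]
Insert 18: [50, 43, 49, 42, 29, 18]
Insert 36: [50, 43, 49, 42, 29, 18, 36]

Final heap: [50, 43, 49, 42, 29, 18, 36]


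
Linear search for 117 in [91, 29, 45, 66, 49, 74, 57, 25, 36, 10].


i=0: 91!=117
i=1: 29!=117
i=2: 45!=117
i=3: 66!=117
i=4: 49!=117
i=5: 74!=117
i=6: 57!=117
i=7: 25!=117
i=8: 36!=117
i=9: 10!=117

Not found, 10 comps


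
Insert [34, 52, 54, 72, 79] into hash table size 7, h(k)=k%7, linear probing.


Insert 34: h=6 -> slot 6
Insert 52: h=3 -> slot 3
Insert 54: h=5 -> slot 5
Insert 72: h=2 -> slot 2
Insert 79: h=2, 2 probes -> slot 4

Table: [None, None, 72, 52, 79, 54, 34]


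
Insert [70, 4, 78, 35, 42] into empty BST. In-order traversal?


Insert 70: root
Insert 4: L from 70
Insert 78: R from 70
Insert 35: L from 70 -> R from 4
Insert 42: L from 70 -> R from 4 -> R from 35

In-order: [4, 35, 42, 70, 78]


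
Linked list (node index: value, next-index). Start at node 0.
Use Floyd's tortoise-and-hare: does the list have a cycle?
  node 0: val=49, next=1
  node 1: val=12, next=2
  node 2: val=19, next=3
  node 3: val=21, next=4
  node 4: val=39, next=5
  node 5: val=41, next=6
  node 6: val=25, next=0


Floyd's tortoise (slow, +1) and hare (fast, +2):
  init: slow=0, fast=0
  step 1: slow=1, fast=2
  step 2: slow=2, fast=4
  step 3: slow=3, fast=6
  step 4: slow=4, fast=1
  step 5: slow=5, fast=3
  step 6: slow=6, fast=5
  step 7: slow=0, fast=0
  slow == fast at node 0: cycle detected

Cycle: yes


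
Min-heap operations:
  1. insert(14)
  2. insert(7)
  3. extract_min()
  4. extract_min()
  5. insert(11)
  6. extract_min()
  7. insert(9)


insert(14) -> [14]
insert(7) -> [7, 14]
extract_min()->7, [14]
extract_min()->14, []
insert(11) -> [11]
extract_min()->11, []
insert(9) -> [9]

Final heap: [9]


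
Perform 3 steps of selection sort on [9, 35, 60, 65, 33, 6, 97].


Initial: [9, 35, 60, 65, 33, 6, 97]
Step 1: min=6 at 5
  Swap: [6, 35, 60, 65, 33, 9, 97]
Step 2: min=9 at 5
  Swap: [6, 9, 60, 65, 33, 35, 97]
Step 3: min=33 at 4
  Swap: [6, 9, 33, 65, 60, 35, 97]

After 3 steps: [6, 9, 33, 65, 60, 35, 97]


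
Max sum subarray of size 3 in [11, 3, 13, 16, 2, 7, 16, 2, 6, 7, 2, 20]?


[0:3]: 27
[1:4]: 32
[2:5]: 31
[3:6]: 25
[4:7]: 25
[5:8]: 25
[6:9]: 24
[7:10]: 15
[8:11]: 15
[9:12]: 29

Max: 32 at [1:4]


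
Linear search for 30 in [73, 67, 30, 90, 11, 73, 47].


i=0: 73!=30
i=1: 67!=30
i=2: 30==30 found!

Found at 2, 3 comps


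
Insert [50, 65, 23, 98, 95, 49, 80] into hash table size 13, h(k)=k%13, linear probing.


Insert 50: h=11 -> slot 11
Insert 65: h=0 -> slot 0
Insert 23: h=10 -> slot 10
Insert 98: h=7 -> slot 7
Insert 95: h=4 -> slot 4
Insert 49: h=10, 2 probes -> slot 12
Insert 80: h=2 -> slot 2

Table: [65, None, 80, None, 95, None, None, 98, None, None, 23, 50, 49]


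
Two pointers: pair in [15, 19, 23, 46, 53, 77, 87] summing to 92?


lo=0(15)+hi=6(87)=102
lo=0(15)+hi=5(77)=92

Yes: 15+77=92
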